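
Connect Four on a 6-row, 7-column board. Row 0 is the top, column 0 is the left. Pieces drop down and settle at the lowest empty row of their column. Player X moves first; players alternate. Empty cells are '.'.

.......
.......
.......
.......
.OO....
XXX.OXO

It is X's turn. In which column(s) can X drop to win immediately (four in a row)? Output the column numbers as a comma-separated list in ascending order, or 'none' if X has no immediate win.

col 0: drop X → no win
col 1: drop X → no win
col 2: drop X → no win
col 3: drop X → WIN!
col 4: drop X → no win
col 5: drop X → no win
col 6: drop X → no win

Answer: 3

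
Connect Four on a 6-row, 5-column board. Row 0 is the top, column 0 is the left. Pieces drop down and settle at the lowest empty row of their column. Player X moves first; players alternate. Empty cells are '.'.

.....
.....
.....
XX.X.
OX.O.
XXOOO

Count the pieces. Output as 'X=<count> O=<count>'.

X=6 O=5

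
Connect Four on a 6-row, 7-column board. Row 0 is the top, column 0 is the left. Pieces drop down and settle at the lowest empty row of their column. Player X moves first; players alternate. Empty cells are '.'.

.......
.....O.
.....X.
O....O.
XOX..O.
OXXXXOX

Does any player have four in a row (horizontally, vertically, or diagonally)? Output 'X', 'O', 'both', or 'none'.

X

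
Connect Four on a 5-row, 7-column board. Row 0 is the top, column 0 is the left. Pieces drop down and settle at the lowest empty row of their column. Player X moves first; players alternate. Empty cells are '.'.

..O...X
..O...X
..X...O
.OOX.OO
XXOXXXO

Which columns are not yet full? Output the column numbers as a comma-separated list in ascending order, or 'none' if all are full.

Answer: 0,1,3,4,5

Derivation:
col 0: top cell = '.' → open
col 1: top cell = '.' → open
col 2: top cell = 'O' → FULL
col 3: top cell = '.' → open
col 4: top cell = '.' → open
col 5: top cell = '.' → open
col 6: top cell = 'X' → FULL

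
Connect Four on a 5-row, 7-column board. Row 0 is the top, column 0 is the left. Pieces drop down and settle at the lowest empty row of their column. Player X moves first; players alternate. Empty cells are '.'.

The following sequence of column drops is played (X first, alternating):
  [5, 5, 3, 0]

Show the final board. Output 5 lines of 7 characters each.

Answer: .......
.......
.......
.....O.
O..X.X.

Derivation:
Move 1: X drops in col 5, lands at row 4
Move 2: O drops in col 5, lands at row 3
Move 3: X drops in col 3, lands at row 4
Move 4: O drops in col 0, lands at row 4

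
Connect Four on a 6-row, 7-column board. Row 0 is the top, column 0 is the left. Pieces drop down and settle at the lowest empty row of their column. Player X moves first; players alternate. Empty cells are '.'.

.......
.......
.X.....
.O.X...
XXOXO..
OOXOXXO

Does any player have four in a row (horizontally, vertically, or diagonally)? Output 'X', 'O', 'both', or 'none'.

none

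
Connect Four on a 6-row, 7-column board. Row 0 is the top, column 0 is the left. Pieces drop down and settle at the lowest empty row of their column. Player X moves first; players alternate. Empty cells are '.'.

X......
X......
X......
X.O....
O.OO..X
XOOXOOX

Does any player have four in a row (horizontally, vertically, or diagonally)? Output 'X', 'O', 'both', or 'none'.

X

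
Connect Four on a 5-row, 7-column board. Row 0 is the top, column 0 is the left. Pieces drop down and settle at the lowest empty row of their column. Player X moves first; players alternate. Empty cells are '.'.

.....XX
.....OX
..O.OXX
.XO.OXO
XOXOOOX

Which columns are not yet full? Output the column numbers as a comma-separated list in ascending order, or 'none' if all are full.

col 0: top cell = '.' → open
col 1: top cell = '.' → open
col 2: top cell = '.' → open
col 3: top cell = '.' → open
col 4: top cell = '.' → open
col 5: top cell = 'X' → FULL
col 6: top cell = 'X' → FULL

Answer: 0,1,2,3,4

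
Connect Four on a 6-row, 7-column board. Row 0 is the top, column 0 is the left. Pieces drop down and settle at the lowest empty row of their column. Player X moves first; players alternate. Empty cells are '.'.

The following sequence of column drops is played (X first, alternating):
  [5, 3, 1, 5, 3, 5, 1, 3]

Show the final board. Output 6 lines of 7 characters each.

Answer: .......
.......
.......
...O.O.
.X.X.O.
.X.O.X.

Derivation:
Move 1: X drops in col 5, lands at row 5
Move 2: O drops in col 3, lands at row 5
Move 3: X drops in col 1, lands at row 5
Move 4: O drops in col 5, lands at row 4
Move 5: X drops in col 3, lands at row 4
Move 6: O drops in col 5, lands at row 3
Move 7: X drops in col 1, lands at row 4
Move 8: O drops in col 3, lands at row 3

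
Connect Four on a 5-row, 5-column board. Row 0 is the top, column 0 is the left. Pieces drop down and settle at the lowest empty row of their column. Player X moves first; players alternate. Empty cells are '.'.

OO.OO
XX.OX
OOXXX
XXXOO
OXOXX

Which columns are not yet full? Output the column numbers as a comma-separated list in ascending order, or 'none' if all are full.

col 0: top cell = 'O' → FULL
col 1: top cell = 'O' → FULL
col 2: top cell = '.' → open
col 3: top cell = 'O' → FULL
col 4: top cell = 'O' → FULL

Answer: 2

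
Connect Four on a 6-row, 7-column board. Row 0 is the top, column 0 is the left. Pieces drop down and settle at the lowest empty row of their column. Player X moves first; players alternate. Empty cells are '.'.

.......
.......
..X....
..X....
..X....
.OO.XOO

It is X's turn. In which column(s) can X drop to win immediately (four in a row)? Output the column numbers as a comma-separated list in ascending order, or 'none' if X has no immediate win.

Answer: 2

Derivation:
col 0: drop X → no win
col 1: drop X → no win
col 2: drop X → WIN!
col 3: drop X → no win
col 4: drop X → no win
col 5: drop X → no win
col 6: drop X → no win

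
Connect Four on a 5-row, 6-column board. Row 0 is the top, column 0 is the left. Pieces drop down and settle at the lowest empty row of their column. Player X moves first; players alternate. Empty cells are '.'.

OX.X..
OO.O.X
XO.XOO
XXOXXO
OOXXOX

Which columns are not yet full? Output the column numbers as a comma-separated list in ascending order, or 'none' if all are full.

col 0: top cell = 'O' → FULL
col 1: top cell = 'X' → FULL
col 2: top cell = '.' → open
col 3: top cell = 'X' → FULL
col 4: top cell = '.' → open
col 5: top cell = '.' → open

Answer: 2,4,5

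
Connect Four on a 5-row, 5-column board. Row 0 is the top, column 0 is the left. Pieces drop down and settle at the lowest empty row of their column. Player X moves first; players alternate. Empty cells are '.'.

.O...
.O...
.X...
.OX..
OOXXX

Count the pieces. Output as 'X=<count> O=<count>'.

X=5 O=5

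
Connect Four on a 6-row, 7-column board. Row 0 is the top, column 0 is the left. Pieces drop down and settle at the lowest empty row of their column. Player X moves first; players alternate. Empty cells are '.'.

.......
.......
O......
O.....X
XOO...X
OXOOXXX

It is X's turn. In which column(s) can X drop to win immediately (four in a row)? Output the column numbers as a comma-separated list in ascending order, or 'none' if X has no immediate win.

col 0: drop X → no win
col 1: drop X → no win
col 2: drop X → no win
col 3: drop X → no win
col 4: drop X → no win
col 5: drop X → no win
col 6: drop X → WIN!

Answer: 6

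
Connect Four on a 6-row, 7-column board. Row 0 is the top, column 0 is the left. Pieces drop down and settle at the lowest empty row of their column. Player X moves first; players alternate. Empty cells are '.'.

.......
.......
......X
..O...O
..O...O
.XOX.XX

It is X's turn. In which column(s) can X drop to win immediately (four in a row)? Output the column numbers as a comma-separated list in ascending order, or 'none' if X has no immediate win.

Answer: 4

Derivation:
col 0: drop X → no win
col 1: drop X → no win
col 2: drop X → no win
col 3: drop X → no win
col 4: drop X → WIN!
col 5: drop X → no win
col 6: drop X → no win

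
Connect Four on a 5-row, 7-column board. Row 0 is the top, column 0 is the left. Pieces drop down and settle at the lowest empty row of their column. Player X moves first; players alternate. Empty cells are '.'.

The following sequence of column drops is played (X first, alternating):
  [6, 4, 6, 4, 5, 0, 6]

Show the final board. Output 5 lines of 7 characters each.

Move 1: X drops in col 6, lands at row 4
Move 2: O drops in col 4, lands at row 4
Move 3: X drops in col 6, lands at row 3
Move 4: O drops in col 4, lands at row 3
Move 5: X drops in col 5, lands at row 4
Move 6: O drops in col 0, lands at row 4
Move 7: X drops in col 6, lands at row 2

Answer: .......
.......
......X
....O.X
O...OXX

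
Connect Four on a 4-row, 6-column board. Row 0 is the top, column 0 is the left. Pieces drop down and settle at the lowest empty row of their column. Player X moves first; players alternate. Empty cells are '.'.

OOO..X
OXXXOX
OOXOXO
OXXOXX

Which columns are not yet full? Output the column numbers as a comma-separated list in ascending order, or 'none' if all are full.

Answer: 3,4

Derivation:
col 0: top cell = 'O' → FULL
col 1: top cell = 'O' → FULL
col 2: top cell = 'O' → FULL
col 3: top cell = '.' → open
col 4: top cell = '.' → open
col 5: top cell = 'X' → FULL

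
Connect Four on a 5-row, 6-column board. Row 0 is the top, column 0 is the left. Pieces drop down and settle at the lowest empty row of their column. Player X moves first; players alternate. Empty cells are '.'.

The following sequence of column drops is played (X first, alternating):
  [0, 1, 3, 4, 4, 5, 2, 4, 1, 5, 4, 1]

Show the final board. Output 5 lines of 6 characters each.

Answer: ......
....X.
.O..O.
.X..XO
XOXXOO

Derivation:
Move 1: X drops in col 0, lands at row 4
Move 2: O drops in col 1, lands at row 4
Move 3: X drops in col 3, lands at row 4
Move 4: O drops in col 4, lands at row 4
Move 5: X drops in col 4, lands at row 3
Move 6: O drops in col 5, lands at row 4
Move 7: X drops in col 2, lands at row 4
Move 8: O drops in col 4, lands at row 2
Move 9: X drops in col 1, lands at row 3
Move 10: O drops in col 5, lands at row 3
Move 11: X drops in col 4, lands at row 1
Move 12: O drops in col 1, lands at row 2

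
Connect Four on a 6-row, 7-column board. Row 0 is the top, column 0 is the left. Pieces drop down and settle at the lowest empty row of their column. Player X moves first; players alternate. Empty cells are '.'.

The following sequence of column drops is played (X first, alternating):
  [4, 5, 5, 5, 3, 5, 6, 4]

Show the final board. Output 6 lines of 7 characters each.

Move 1: X drops in col 4, lands at row 5
Move 2: O drops in col 5, lands at row 5
Move 3: X drops in col 5, lands at row 4
Move 4: O drops in col 5, lands at row 3
Move 5: X drops in col 3, lands at row 5
Move 6: O drops in col 5, lands at row 2
Move 7: X drops in col 6, lands at row 5
Move 8: O drops in col 4, lands at row 4

Answer: .......
.......
.....O.
.....O.
....OX.
...XXOX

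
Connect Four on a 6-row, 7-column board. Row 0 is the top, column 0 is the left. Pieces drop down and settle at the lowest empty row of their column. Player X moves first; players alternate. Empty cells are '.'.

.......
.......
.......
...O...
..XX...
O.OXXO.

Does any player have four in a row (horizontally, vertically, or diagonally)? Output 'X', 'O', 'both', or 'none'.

none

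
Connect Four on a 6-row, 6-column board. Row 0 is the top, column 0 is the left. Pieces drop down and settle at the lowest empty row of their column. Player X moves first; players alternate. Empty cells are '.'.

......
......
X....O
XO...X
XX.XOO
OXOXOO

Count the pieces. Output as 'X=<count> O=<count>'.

X=8 O=8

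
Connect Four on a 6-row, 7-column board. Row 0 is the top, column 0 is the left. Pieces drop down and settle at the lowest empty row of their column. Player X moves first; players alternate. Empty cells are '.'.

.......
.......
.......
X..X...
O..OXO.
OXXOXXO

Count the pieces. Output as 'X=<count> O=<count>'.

X=7 O=6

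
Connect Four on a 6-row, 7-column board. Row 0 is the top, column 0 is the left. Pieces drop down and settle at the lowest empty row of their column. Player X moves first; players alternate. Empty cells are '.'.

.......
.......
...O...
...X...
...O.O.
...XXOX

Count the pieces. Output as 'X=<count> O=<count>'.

X=4 O=4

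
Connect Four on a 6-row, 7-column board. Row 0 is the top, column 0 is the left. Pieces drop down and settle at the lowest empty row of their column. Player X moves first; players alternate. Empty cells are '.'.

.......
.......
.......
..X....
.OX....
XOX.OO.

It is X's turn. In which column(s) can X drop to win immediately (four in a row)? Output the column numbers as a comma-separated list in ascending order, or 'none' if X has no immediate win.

Answer: 2

Derivation:
col 0: drop X → no win
col 1: drop X → no win
col 2: drop X → WIN!
col 3: drop X → no win
col 4: drop X → no win
col 5: drop X → no win
col 6: drop X → no win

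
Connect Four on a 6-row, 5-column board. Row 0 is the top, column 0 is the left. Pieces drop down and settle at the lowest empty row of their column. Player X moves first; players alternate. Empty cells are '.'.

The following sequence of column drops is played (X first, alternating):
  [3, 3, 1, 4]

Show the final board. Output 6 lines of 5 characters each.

Move 1: X drops in col 3, lands at row 5
Move 2: O drops in col 3, lands at row 4
Move 3: X drops in col 1, lands at row 5
Move 4: O drops in col 4, lands at row 5

Answer: .....
.....
.....
.....
...O.
.X.XO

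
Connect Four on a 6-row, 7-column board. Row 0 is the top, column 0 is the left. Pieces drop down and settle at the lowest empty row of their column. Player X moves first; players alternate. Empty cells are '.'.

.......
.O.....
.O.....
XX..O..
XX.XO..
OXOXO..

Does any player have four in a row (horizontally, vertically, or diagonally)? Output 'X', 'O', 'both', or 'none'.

none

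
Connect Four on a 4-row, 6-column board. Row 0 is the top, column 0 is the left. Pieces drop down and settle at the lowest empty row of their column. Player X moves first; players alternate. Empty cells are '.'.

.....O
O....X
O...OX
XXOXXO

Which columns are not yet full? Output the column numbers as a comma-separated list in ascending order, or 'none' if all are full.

col 0: top cell = '.' → open
col 1: top cell = '.' → open
col 2: top cell = '.' → open
col 3: top cell = '.' → open
col 4: top cell = '.' → open
col 5: top cell = 'O' → FULL

Answer: 0,1,2,3,4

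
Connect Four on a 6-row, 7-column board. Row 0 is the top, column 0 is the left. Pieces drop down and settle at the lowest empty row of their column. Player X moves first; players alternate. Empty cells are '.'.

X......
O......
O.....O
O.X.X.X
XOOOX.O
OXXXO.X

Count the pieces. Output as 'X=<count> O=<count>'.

X=10 O=10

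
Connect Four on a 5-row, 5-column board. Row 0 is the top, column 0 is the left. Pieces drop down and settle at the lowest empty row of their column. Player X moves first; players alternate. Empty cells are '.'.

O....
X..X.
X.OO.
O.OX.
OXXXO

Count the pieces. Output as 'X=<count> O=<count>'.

X=7 O=7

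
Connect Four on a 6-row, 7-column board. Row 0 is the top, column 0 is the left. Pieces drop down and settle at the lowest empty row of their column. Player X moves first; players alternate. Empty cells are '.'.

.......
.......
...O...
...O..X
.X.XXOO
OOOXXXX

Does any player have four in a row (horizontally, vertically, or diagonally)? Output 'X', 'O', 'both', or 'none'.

X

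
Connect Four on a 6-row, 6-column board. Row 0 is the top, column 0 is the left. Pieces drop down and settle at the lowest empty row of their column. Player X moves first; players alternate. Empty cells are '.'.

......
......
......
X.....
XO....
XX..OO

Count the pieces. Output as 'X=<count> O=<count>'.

X=4 O=3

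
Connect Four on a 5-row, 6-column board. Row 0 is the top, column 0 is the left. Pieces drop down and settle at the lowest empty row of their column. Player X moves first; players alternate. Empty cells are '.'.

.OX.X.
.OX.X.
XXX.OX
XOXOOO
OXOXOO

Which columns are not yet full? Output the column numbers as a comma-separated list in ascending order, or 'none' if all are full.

Answer: 0,3,5

Derivation:
col 0: top cell = '.' → open
col 1: top cell = 'O' → FULL
col 2: top cell = 'X' → FULL
col 3: top cell = '.' → open
col 4: top cell = 'X' → FULL
col 5: top cell = '.' → open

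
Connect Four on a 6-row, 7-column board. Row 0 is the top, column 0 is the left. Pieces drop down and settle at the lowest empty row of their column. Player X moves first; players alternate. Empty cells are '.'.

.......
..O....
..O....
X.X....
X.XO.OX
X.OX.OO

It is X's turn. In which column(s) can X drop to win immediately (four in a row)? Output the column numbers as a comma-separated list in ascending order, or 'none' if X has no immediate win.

col 0: drop X → WIN!
col 1: drop X → no win
col 2: drop X → no win
col 3: drop X → no win
col 4: drop X → no win
col 5: drop X → no win
col 6: drop X → no win

Answer: 0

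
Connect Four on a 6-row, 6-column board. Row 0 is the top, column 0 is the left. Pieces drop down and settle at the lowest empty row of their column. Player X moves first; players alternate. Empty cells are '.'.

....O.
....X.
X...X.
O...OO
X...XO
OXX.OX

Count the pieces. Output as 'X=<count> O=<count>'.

X=8 O=7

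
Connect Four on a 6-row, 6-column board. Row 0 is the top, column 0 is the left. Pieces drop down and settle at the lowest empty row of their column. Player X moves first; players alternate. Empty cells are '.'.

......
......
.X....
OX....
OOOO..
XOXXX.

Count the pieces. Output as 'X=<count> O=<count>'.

X=6 O=6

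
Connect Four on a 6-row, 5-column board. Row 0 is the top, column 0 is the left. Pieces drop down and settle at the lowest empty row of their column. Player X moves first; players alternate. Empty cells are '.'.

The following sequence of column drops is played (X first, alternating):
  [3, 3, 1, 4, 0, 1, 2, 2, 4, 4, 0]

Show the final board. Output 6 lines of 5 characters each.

Move 1: X drops in col 3, lands at row 5
Move 2: O drops in col 3, lands at row 4
Move 3: X drops in col 1, lands at row 5
Move 4: O drops in col 4, lands at row 5
Move 5: X drops in col 0, lands at row 5
Move 6: O drops in col 1, lands at row 4
Move 7: X drops in col 2, lands at row 5
Move 8: O drops in col 2, lands at row 4
Move 9: X drops in col 4, lands at row 4
Move 10: O drops in col 4, lands at row 3
Move 11: X drops in col 0, lands at row 4

Answer: .....
.....
.....
....O
XOOOX
XXXXO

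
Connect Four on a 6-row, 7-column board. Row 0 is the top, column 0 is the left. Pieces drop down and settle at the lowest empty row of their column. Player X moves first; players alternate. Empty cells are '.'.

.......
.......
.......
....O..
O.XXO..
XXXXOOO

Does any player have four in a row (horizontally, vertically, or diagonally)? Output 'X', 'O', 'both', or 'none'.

X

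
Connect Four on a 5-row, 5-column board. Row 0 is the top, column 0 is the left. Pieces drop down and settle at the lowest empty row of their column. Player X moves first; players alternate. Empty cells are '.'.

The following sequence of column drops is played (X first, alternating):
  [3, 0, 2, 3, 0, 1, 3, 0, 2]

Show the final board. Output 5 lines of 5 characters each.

Answer: .....
.....
O..X.
X.XO.
OOXX.

Derivation:
Move 1: X drops in col 3, lands at row 4
Move 2: O drops in col 0, lands at row 4
Move 3: X drops in col 2, lands at row 4
Move 4: O drops in col 3, lands at row 3
Move 5: X drops in col 0, lands at row 3
Move 6: O drops in col 1, lands at row 4
Move 7: X drops in col 3, lands at row 2
Move 8: O drops in col 0, lands at row 2
Move 9: X drops in col 2, lands at row 3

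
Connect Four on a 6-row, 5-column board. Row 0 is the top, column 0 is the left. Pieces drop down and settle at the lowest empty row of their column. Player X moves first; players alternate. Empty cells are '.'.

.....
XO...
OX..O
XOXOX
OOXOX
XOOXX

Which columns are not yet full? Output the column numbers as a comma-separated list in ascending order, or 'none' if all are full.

Answer: 0,1,2,3,4

Derivation:
col 0: top cell = '.' → open
col 1: top cell = '.' → open
col 2: top cell = '.' → open
col 3: top cell = '.' → open
col 4: top cell = '.' → open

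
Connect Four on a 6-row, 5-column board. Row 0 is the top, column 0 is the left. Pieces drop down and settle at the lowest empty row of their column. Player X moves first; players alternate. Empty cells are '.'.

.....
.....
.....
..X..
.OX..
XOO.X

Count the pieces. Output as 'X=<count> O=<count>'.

X=4 O=3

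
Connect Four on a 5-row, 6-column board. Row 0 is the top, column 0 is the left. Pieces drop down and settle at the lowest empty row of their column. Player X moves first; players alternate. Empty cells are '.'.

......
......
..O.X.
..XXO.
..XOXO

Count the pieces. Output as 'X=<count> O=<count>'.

X=5 O=4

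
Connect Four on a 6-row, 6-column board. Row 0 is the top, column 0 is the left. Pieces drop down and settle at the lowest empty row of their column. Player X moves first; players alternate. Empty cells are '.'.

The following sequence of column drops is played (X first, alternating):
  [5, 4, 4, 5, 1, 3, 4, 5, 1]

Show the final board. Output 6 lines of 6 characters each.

Answer: ......
......
......
....XO
.X..XO
.X.OOX

Derivation:
Move 1: X drops in col 5, lands at row 5
Move 2: O drops in col 4, lands at row 5
Move 3: X drops in col 4, lands at row 4
Move 4: O drops in col 5, lands at row 4
Move 5: X drops in col 1, lands at row 5
Move 6: O drops in col 3, lands at row 5
Move 7: X drops in col 4, lands at row 3
Move 8: O drops in col 5, lands at row 3
Move 9: X drops in col 1, lands at row 4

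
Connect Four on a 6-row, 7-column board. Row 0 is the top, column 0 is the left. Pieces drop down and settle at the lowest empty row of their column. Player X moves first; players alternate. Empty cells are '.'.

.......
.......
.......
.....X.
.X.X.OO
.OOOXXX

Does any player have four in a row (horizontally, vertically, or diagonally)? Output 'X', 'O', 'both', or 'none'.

none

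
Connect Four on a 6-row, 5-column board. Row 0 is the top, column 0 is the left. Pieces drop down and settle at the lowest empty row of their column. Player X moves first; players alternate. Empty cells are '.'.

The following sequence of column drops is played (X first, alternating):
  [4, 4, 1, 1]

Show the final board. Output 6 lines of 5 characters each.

Move 1: X drops in col 4, lands at row 5
Move 2: O drops in col 4, lands at row 4
Move 3: X drops in col 1, lands at row 5
Move 4: O drops in col 1, lands at row 4

Answer: .....
.....
.....
.....
.O..O
.X..X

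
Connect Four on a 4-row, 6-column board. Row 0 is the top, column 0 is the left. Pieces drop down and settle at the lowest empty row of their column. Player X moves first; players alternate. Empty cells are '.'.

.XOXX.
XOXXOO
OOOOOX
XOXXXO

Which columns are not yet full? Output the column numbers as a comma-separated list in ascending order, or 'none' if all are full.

Answer: 0,5

Derivation:
col 0: top cell = '.' → open
col 1: top cell = 'X' → FULL
col 2: top cell = 'O' → FULL
col 3: top cell = 'X' → FULL
col 4: top cell = 'X' → FULL
col 5: top cell = '.' → open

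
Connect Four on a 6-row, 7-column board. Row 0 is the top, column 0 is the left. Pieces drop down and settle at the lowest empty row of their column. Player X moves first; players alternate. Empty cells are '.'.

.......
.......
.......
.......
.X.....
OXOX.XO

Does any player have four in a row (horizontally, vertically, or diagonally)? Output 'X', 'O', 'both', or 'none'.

none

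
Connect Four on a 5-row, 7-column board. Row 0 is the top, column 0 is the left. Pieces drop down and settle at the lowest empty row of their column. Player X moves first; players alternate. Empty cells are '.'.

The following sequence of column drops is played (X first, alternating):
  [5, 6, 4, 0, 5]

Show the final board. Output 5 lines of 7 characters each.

Move 1: X drops in col 5, lands at row 4
Move 2: O drops in col 6, lands at row 4
Move 3: X drops in col 4, lands at row 4
Move 4: O drops in col 0, lands at row 4
Move 5: X drops in col 5, lands at row 3

Answer: .......
.......
.......
.....X.
O...XXO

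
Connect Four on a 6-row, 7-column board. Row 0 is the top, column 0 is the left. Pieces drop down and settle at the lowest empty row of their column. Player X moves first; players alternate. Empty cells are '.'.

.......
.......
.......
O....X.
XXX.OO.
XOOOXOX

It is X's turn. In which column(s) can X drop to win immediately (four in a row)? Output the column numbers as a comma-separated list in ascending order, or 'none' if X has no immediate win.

Answer: 3

Derivation:
col 0: drop X → no win
col 1: drop X → no win
col 2: drop X → no win
col 3: drop X → WIN!
col 4: drop X → no win
col 5: drop X → no win
col 6: drop X → no win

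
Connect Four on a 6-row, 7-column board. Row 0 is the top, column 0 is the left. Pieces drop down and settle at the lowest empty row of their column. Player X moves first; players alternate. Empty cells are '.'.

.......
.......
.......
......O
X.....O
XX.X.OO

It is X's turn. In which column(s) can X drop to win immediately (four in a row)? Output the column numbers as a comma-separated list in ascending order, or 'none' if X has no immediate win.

col 0: drop X → no win
col 1: drop X → no win
col 2: drop X → WIN!
col 3: drop X → no win
col 4: drop X → no win
col 5: drop X → no win
col 6: drop X → no win

Answer: 2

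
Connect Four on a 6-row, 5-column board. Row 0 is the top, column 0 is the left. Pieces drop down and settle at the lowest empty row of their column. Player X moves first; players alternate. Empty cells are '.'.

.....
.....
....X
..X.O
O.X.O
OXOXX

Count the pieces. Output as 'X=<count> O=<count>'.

X=6 O=5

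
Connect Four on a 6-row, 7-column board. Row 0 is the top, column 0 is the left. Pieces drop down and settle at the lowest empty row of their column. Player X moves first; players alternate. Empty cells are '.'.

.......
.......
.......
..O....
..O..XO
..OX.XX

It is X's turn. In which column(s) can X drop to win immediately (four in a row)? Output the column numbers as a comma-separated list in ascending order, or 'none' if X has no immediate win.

col 0: drop X → no win
col 1: drop X → no win
col 2: drop X → no win
col 3: drop X → no win
col 4: drop X → WIN!
col 5: drop X → no win
col 6: drop X → no win

Answer: 4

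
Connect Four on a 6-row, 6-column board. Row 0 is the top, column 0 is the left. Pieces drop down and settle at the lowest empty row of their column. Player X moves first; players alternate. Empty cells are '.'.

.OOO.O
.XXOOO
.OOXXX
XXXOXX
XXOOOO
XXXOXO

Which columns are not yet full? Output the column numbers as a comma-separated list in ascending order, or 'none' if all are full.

Answer: 0,4

Derivation:
col 0: top cell = '.' → open
col 1: top cell = 'O' → FULL
col 2: top cell = 'O' → FULL
col 3: top cell = 'O' → FULL
col 4: top cell = '.' → open
col 5: top cell = 'O' → FULL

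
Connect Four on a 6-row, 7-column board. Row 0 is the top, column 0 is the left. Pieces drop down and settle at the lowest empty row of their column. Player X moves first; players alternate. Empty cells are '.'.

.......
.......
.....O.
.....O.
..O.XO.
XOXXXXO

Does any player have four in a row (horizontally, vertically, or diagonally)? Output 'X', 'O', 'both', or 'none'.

X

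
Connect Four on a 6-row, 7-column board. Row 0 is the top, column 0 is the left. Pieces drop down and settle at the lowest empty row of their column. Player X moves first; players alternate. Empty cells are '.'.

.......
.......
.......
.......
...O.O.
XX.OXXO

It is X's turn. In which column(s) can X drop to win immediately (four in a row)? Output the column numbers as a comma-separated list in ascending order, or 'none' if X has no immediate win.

Answer: none

Derivation:
col 0: drop X → no win
col 1: drop X → no win
col 2: drop X → no win
col 3: drop X → no win
col 4: drop X → no win
col 5: drop X → no win
col 6: drop X → no win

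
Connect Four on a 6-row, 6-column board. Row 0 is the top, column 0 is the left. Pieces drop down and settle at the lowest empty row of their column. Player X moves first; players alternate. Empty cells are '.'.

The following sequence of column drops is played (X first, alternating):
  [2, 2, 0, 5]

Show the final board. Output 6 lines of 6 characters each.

Answer: ......
......
......
......
..O...
X.X..O

Derivation:
Move 1: X drops in col 2, lands at row 5
Move 2: O drops in col 2, lands at row 4
Move 3: X drops in col 0, lands at row 5
Move 4: O drops in col 5, lands at row 5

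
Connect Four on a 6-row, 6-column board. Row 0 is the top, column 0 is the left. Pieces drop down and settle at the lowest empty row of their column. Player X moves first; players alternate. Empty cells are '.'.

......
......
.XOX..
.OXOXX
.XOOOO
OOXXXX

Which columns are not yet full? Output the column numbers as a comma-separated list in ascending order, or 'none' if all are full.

Answer: 0,1,2,3,4,5

Derivation:
col 0: top cell = '.' → open
col 1: top cell = '.' → open
col 2: top cell = '.' → open
col 3: top cell = '.' → open
col 4: top cell = '.' → open
col 5: top cell = '.' → open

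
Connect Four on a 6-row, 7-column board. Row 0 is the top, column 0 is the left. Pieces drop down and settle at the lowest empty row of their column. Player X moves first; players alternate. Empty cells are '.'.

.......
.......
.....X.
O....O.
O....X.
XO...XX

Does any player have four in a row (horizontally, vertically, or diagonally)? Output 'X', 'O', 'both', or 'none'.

none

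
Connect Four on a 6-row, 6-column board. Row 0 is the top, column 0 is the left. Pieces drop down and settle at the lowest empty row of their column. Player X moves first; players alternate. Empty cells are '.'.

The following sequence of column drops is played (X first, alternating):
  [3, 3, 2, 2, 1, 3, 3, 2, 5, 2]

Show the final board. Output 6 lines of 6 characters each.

Answer: ......
......
..OX..
..OO..
..OO..
.XXX.X

Derivation:
Move 1: X drops in col 3, lands at row 5
Move 2: O drops in col 3, lands at row 4
Move 3: X drops in col 2, lands at row 5
Move 4: O drops in col 2, lands at row 4
Move 5: X drops in col 1, lands at row 5
Move 6: O drops in col 3, lands at row 3
Move 7: X drops in col 3, lands at row 2
Move 8: O drops in col 2, lands at row 3
Move 9: X drops in col 5, lands at row 5
Move 10: O drops in col 2, lands at row 2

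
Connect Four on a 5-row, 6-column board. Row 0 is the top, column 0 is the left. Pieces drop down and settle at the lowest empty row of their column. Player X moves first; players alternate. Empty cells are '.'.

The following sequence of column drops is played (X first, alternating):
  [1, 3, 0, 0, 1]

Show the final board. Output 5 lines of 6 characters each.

Move 1: X drops in col 1, lands at row 4
Move 2: O drops in col 3, lands at row 4
Move 3: X drops in col 0, lands at row 4
Move 4: O drops in col 0, lands at row 3
Move 5: X drops in col 1, lands at row 3

Answer: ......
......
......
OX....
XX.O..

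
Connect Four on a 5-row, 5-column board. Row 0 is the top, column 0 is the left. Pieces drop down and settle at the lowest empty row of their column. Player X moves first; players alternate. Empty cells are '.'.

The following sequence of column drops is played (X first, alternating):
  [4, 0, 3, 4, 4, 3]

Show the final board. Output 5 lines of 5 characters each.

Answer: .....
.....
....X
...OO
O..XX

Derivation:
Move 1: X drops in col 4, lands at row 4
Move 2: O drops in col 0, lands at row 4
Move 3: X drops in col 3, lands at row 4
Move 4: O drops in col 4, lands at row 3
Move 5: X drops in col 4, lands at row 2
Move 6: O drops in col 3, lands at row 3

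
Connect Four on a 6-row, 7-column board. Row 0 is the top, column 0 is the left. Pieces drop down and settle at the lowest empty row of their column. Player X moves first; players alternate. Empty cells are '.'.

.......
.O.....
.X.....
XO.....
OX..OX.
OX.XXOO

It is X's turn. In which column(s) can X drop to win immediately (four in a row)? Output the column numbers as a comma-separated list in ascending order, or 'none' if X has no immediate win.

Answer: 2

Derivation:
col 0: drop X → no win
col 1: drop X → no win
col 2: drop X → WIN!
col 3: drop X → no win
col 4: drop X → no win
col 5: drop X → no win
col 6: drop X → no win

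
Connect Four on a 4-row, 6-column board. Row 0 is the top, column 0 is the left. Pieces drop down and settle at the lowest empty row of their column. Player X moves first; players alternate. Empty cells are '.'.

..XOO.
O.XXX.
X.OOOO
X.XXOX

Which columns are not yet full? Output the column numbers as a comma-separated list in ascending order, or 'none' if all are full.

Answer: 0,1,5

Derivation:
col 0: top cell = '.' → open
col 1: top cell = '.' → open
col 2: top cell = 'X' → FULL
col 3: top cell = 'O' → FULL
col 4: top cell = 'O' → FULL
col 5: top cell = '.' → open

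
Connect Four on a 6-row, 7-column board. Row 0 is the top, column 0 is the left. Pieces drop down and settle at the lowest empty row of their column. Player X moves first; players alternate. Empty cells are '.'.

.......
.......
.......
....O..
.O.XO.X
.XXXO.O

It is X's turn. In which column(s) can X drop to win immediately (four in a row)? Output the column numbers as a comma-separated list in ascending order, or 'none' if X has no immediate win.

col 0: drop X → WIN!
col 1: drop X → no win
col 2: drop X → no win
col 3: drop X → no win
col 4: drop X → no win
col 5: drop X → no win
col 6: drop X → no win

Answer: 0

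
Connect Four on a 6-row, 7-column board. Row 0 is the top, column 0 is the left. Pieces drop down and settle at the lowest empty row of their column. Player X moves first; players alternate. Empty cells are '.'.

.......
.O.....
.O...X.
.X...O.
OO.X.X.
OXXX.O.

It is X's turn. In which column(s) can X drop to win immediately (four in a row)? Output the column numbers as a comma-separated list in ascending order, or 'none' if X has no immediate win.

Answer: 4

Derivation:
col 0: drop X → no win
col 1: drop X → no win
col 2: drop X → no win
col 3: drop X → no win
col 4: drop X → WIN!
col 5: drop X → no win
col 6: drop X → no win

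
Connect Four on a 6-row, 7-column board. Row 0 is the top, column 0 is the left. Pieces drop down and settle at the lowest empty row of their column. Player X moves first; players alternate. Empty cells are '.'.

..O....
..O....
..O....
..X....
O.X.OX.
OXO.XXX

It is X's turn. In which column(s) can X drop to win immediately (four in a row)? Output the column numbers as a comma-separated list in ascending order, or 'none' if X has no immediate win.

col 0: drop X → no win
col 1: drop X → no win
col 3: drop X → WIN!
col 4: drop X → no win
col 5: drop X → no win
col 6: drop X → no win

Answer: 3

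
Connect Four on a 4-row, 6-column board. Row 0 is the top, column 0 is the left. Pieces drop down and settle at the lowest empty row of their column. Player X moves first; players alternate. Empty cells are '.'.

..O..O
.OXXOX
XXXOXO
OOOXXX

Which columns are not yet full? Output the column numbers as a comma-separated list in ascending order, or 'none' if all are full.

col 0: top cell = '.' → open
col 1: top cell = '.' → open
col 2: top cell = 'O' → FULL
col 3: top cell = '.' → open
col 4: top cell = '.' → open
col 5: top cell = 'O' → FULL

Answer: 0,1,3,4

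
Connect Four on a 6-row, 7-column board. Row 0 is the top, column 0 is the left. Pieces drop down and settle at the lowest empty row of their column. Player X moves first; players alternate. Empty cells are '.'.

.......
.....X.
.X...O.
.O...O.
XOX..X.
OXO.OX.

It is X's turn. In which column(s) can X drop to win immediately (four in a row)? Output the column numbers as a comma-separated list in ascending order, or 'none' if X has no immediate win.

Answer: none

Derivation:
col 0: drop X → no win
col 1: drop X → no win
col 2: drop X → no win
col 3: drop X → no win
col 4: drop X → no win
col 5: drop X → no win
col 6: drop X → no win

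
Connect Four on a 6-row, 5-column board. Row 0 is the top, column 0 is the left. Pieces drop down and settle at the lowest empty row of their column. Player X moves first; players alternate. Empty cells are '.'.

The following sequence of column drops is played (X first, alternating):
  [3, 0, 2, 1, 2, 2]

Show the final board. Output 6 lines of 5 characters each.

Answer: .....
.....
.....
..O..
..X..
OOXX.

Derivation:
Move 1: X drops in col 3, lands at row 5
Move 2: O drops in col 0, lands at row 5
Move 3: X drops in col 2, lands at row 5
Move 4: O drops in col 1, lands at row 5
Move 5: X drops in col 2, lands at row 4
Move 6: O drops in col 2, lands at row 3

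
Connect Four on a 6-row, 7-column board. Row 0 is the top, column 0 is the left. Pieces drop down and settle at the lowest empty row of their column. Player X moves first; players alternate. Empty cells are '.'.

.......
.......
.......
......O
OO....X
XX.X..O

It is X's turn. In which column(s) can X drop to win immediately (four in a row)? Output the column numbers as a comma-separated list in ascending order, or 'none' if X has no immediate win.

Answer: 2

Derivation:
col 0: drop X → no win
col 1: drop X → no win
col 2: drop X → WIN!
col 3: drop X → no win
col 4: drop X → no win
col 5: drop X → no win
col 6: drop X → no win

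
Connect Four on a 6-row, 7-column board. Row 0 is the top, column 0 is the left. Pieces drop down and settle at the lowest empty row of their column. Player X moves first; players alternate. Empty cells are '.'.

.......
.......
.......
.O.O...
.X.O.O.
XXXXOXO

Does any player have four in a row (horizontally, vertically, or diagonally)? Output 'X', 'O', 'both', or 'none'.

X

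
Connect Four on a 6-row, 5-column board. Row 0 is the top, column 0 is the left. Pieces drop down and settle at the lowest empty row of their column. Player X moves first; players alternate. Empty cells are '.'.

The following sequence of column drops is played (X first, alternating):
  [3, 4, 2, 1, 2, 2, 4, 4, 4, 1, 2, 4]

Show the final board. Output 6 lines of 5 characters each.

Move 1: X drops in col 3, lands at row 5
Move 2: O drops in col 4, lands at row 5
Move 3: X drops in col 2, lands at row 5
Move 4: O drops in col 1, lands at row 5
Move 5: X drops in col 2, lands at row 4
Move 6: O drops in col 2, lands at row 3
Move 7: X drops in col 4, lands at row 4
Move 8: O drops in col 4, lands at row 3
Move 9: X drops in col 4, lands at row 2
Move 10: O drops in col 1, lands at row 4
Move 11: X drops in col 2, lands at row 2
Move 12: O drops in col 4, lands at row 1

Answer: .....
....O
..X.X
..O.O
.OX.X
.OXXO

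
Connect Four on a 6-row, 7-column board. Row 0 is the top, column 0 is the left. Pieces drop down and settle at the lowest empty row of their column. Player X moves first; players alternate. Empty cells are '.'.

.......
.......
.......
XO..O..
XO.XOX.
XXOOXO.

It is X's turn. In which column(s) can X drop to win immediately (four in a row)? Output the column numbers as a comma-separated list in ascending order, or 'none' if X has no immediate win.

col 0: drop X → WIN!
col 1: drop X → no win
col 2: drop X → no win
col 3: drop X → no win
col 4: drop X → no win
col 5: drop X → no win
col 6: drop X → no win

Answer: 0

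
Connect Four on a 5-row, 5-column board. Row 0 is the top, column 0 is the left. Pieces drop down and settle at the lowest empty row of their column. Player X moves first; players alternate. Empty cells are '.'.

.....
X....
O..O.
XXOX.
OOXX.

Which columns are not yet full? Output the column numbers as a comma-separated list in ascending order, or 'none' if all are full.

col 0: top cell = '.' → open
col 1: top cell = '.' → open
col 2: top cell = '.' → open
col 3: top cell = '.' → open
col 4: top cell = '.' → open

Answer: 0,1,2,3,4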